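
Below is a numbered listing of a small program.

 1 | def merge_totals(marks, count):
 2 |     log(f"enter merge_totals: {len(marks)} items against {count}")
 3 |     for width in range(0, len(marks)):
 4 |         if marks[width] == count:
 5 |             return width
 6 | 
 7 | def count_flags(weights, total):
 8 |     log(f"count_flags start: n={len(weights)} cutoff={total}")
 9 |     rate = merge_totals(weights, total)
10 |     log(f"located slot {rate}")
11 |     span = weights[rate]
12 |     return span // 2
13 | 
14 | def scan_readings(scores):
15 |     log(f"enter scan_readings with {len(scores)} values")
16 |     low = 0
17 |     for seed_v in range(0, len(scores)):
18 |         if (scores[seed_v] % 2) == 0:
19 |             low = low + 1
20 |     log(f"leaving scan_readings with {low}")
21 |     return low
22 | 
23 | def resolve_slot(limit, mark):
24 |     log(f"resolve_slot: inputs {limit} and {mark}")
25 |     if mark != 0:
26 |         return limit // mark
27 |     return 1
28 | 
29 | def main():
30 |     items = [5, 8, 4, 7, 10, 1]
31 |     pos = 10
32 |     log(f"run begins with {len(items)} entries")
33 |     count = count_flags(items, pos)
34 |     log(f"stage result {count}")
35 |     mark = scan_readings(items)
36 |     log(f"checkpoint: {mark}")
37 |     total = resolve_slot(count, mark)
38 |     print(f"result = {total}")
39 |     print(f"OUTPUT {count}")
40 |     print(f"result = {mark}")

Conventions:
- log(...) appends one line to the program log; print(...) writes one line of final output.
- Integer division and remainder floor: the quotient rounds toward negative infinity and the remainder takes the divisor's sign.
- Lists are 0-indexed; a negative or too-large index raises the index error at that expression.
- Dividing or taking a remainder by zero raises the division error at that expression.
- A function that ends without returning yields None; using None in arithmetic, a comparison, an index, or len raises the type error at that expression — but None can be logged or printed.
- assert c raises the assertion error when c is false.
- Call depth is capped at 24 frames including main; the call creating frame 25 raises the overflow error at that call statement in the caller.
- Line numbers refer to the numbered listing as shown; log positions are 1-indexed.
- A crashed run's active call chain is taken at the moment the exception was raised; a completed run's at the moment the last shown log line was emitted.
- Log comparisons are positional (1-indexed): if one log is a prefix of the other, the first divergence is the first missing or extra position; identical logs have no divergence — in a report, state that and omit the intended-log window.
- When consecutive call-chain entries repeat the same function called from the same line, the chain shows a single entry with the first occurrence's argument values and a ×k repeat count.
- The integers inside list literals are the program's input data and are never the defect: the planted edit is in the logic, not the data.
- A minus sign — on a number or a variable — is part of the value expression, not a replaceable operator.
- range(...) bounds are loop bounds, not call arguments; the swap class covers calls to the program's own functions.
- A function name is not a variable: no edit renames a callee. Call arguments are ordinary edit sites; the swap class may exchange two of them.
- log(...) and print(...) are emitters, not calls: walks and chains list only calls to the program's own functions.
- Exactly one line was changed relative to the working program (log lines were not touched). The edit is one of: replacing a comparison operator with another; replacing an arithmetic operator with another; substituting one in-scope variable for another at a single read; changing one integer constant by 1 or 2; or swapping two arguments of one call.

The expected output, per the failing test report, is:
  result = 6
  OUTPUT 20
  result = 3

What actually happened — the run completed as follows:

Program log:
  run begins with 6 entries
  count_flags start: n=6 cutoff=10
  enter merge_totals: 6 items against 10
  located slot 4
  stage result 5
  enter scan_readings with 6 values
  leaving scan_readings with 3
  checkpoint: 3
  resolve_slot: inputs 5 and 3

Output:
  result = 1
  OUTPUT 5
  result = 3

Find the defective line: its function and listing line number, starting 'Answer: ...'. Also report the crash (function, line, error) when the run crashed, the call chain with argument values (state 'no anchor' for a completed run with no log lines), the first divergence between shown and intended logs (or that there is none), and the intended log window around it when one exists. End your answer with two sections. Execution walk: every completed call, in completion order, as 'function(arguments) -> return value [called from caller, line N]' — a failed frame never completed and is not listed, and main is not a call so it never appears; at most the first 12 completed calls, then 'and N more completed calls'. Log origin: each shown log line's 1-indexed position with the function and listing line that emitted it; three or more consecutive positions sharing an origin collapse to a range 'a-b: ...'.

Answer: the defect is in count_flags at line 12.
The tell: At log position 5 the runs split — shown 'stage result 5', but the working version logs 'stage result 20'.
Call chain: main -> resolve_slot(5, 3) (called at line 37).
First divergence: position 5; shown 'stage result 5' vs intended 'stage result 20'.
Intended log window:
  3: enter merge_totals: 6 items against 10
  4: located slot 4
  5: stage result 20
  6: enter scan_readings with 6 values
Execution walk:
  merge_totals([5, 8, 4, 7, 10, 1], 10) -> 4  [called from count_flags, line 9]
  count_flags([5, 8, 4, 7, 10, 1], 10) -> 5  [called from main, line 33]
  scan_readings([5, 8, 4, 7, 10, 1]) -> 3  [called from main, line 35]
  resolve_slot(5, 3) -> 1  [called from main, line 37]
Log line origins:
  1: emitted by main (line 32)
  2: emitted by count_flags (line 8)
  3: emitted by merge_totals (line 2)
  4: emitted by count_flags (line 10)
  5: emitted by main (line 34)
  6: emitted by scan_readings (line 15)
  7: emitted by scan_readings (line 20)
  8: emitted by main (line 36)
  9: emitted by resolve_slot (line 24)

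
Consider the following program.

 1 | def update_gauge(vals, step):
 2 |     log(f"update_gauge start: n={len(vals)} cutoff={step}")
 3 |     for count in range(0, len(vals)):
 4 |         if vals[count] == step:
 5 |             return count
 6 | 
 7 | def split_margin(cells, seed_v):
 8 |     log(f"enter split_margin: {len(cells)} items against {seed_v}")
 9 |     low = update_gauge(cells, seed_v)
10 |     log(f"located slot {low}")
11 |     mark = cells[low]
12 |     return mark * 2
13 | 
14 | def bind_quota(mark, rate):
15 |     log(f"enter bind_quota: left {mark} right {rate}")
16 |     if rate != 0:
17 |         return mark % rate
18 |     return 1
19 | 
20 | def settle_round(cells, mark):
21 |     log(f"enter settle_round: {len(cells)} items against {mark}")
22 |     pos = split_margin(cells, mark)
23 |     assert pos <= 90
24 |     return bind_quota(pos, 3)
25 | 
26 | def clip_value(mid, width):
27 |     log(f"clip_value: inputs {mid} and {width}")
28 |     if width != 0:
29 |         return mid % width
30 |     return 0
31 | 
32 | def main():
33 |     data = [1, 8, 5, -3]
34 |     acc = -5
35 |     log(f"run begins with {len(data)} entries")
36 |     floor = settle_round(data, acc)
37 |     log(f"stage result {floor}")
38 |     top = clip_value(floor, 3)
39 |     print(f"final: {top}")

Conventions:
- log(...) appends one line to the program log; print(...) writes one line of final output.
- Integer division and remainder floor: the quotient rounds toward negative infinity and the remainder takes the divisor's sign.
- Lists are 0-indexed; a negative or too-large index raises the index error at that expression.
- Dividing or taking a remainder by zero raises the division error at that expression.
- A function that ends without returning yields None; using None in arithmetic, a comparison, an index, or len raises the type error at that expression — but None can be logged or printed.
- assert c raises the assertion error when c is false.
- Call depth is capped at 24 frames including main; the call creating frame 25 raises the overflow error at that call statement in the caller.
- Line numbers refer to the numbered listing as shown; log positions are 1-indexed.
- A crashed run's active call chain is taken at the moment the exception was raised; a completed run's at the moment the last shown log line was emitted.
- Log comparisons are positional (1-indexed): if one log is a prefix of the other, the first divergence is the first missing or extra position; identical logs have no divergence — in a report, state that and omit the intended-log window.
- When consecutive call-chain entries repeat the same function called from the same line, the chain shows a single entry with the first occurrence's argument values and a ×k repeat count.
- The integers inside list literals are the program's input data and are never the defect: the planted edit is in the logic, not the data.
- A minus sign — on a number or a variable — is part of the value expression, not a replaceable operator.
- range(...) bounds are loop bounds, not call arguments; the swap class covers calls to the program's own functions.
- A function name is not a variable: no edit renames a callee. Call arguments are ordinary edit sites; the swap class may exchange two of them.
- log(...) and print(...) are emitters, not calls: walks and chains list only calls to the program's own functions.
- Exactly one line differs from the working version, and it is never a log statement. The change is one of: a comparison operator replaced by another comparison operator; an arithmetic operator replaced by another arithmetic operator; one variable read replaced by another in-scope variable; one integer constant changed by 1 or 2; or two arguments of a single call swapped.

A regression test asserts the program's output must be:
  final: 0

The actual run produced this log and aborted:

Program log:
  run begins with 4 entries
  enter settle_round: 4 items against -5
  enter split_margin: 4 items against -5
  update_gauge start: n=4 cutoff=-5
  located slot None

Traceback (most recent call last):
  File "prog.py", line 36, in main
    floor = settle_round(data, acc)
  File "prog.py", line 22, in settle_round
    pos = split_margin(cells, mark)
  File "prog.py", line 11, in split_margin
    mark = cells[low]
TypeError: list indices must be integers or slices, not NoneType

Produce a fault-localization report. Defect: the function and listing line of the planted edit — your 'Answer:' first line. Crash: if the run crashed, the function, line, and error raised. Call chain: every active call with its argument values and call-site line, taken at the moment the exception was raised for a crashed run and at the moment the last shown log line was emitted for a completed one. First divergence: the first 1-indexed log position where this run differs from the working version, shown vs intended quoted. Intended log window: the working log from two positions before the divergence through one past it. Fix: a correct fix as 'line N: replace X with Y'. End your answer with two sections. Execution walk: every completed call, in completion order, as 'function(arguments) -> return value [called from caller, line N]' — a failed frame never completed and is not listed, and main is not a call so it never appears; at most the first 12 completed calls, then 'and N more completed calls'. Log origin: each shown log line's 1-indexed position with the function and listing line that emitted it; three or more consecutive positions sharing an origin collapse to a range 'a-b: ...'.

Answer: the defect is in main at line 34.
Core observation: At log position 2 the runs split — shown 'enter settle_round: 4 items against -5', but the working version logs 'enter settle_round: 4 items against -3'.
Crash: split_margin, line 11, TypeError.
Call chain: main -> settle_round([1, 8, 5, -3], -5) (called at line 36) -> split_margin([1, 8, 5, -3], -5) (called at line 22).
First divergence: at position 2 the run shows 'enter settle_round: 4 items against -5' where the working version logs 'enter settle_round: 4 items against -3'.
Intended log window:
  1: run begins with 4 entries
  2: enter settle_round: 4 items against -3
  3: enter split_margin: 4 items against -3
Execution walk:
  update_gauge([1, 8, 5, -3], -5) -> None  [called from split_margin, line 9]
Log origin:
  1: from main, line 35
  2: from settle_round, line 21
  3: from split_margin, line 8
  4: from update_gauge, line 2
  5: from split_margin, line 10
A correct fix: line 34: replace `-5` with `-3`.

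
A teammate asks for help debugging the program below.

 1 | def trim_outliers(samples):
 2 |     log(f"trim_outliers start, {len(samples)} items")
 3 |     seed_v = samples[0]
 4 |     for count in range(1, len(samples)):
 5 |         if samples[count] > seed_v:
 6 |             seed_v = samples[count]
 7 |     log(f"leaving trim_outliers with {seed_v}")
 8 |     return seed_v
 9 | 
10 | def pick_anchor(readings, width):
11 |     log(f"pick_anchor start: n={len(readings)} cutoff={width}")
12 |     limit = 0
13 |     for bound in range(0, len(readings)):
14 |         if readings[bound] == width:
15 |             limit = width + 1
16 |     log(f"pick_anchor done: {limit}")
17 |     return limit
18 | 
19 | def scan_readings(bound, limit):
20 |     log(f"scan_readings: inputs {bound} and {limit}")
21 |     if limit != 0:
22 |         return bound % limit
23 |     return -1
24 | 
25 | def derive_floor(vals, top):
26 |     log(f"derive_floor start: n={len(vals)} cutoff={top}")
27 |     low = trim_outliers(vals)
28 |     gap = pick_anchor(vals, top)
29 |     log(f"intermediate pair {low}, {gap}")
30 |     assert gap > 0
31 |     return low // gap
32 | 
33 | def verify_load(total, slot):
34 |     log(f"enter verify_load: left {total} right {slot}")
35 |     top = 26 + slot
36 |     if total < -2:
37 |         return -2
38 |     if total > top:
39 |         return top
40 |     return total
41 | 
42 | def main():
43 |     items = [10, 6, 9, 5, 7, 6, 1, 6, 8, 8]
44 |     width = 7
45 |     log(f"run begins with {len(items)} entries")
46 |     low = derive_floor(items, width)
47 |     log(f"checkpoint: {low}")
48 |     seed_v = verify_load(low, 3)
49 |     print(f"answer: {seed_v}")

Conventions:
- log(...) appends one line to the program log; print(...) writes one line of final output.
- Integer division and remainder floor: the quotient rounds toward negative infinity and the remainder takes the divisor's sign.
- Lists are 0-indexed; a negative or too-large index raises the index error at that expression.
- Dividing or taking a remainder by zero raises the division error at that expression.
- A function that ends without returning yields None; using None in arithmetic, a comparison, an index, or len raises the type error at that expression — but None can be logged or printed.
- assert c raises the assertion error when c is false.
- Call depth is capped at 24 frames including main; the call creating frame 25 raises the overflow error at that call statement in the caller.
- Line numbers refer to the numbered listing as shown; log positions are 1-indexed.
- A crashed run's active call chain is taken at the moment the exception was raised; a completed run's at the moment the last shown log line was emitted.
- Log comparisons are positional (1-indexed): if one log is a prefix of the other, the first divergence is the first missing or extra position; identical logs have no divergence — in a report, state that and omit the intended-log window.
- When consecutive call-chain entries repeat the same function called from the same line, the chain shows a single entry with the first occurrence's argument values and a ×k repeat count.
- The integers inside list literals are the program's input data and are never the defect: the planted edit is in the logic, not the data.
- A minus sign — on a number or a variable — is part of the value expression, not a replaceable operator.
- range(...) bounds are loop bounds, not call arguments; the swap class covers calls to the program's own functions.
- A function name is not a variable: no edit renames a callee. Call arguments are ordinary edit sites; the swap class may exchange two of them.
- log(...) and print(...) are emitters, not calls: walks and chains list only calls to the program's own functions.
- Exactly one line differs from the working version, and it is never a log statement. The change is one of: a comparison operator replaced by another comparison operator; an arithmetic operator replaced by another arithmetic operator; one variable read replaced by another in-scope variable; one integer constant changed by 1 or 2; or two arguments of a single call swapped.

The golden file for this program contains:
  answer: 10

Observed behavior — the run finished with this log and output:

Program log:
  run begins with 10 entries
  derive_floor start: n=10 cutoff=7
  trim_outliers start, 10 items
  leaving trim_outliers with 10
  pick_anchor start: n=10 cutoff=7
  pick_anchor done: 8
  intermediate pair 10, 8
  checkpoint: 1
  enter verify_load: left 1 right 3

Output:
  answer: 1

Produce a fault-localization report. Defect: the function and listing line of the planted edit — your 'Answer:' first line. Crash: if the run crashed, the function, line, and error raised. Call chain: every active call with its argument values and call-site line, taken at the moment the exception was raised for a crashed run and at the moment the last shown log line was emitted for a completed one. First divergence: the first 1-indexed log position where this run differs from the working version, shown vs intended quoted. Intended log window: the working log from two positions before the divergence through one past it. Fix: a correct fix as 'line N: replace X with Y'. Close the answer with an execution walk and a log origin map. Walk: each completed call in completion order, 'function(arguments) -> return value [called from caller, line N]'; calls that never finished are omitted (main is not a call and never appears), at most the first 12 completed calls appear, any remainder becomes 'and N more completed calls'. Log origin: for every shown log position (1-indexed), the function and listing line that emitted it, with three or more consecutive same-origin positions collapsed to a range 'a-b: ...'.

Answer: the defect is in pick_anchor at line 15.
Core observation: At log position 6 the runs split — shown 'pick_anchor done: 8', but the working version logs 'pick_anchor done: 1'.
Call chain: main -> verify_load(1, 3) (called at line 48).
First divergence: position 6 — the shown line 'pick_anchor done: 8' should read 'pick_anchor done: 1'.
Intended log window:
  4: leaving trim_outliers with 10
  5: pick_anchor start: n=10 cutoff=7
  6: pick_anchor done: 1
  7: intermediate pair 10, 1
Execution walk:
  trim_outliers([10, 6, 9, 5, 7, 6, 1, 6, 8, 8]) -> 10  [called from derive_floor, line 27]
  pick_anchor([10, 6, 9, 5, 7, 6, 1, 6, 8, 8], 7) -> 8  [called from derive_floor, line 28]
  derive_floor([10, 6, 9, 5, 7, 6, 1, 6, 8, 8], 7) -> 1  [called from main, line 46]
  verify_load(1, 3) -> 1  [called from main, line 48]
Log origins:
  1: from main, line 45
  2: from derive_floor, line 26
  3: from trim_outliers, line 2
  4: from trim_outliers, line 7
  5: from pick_anchor, line 11
  6: from pick_anchor, line 16
  7: from derive_floor, line 29
  8: from main, line 47
  9: from verify_load, line 34
A correct fix: line 15: replace `width` with `limit`.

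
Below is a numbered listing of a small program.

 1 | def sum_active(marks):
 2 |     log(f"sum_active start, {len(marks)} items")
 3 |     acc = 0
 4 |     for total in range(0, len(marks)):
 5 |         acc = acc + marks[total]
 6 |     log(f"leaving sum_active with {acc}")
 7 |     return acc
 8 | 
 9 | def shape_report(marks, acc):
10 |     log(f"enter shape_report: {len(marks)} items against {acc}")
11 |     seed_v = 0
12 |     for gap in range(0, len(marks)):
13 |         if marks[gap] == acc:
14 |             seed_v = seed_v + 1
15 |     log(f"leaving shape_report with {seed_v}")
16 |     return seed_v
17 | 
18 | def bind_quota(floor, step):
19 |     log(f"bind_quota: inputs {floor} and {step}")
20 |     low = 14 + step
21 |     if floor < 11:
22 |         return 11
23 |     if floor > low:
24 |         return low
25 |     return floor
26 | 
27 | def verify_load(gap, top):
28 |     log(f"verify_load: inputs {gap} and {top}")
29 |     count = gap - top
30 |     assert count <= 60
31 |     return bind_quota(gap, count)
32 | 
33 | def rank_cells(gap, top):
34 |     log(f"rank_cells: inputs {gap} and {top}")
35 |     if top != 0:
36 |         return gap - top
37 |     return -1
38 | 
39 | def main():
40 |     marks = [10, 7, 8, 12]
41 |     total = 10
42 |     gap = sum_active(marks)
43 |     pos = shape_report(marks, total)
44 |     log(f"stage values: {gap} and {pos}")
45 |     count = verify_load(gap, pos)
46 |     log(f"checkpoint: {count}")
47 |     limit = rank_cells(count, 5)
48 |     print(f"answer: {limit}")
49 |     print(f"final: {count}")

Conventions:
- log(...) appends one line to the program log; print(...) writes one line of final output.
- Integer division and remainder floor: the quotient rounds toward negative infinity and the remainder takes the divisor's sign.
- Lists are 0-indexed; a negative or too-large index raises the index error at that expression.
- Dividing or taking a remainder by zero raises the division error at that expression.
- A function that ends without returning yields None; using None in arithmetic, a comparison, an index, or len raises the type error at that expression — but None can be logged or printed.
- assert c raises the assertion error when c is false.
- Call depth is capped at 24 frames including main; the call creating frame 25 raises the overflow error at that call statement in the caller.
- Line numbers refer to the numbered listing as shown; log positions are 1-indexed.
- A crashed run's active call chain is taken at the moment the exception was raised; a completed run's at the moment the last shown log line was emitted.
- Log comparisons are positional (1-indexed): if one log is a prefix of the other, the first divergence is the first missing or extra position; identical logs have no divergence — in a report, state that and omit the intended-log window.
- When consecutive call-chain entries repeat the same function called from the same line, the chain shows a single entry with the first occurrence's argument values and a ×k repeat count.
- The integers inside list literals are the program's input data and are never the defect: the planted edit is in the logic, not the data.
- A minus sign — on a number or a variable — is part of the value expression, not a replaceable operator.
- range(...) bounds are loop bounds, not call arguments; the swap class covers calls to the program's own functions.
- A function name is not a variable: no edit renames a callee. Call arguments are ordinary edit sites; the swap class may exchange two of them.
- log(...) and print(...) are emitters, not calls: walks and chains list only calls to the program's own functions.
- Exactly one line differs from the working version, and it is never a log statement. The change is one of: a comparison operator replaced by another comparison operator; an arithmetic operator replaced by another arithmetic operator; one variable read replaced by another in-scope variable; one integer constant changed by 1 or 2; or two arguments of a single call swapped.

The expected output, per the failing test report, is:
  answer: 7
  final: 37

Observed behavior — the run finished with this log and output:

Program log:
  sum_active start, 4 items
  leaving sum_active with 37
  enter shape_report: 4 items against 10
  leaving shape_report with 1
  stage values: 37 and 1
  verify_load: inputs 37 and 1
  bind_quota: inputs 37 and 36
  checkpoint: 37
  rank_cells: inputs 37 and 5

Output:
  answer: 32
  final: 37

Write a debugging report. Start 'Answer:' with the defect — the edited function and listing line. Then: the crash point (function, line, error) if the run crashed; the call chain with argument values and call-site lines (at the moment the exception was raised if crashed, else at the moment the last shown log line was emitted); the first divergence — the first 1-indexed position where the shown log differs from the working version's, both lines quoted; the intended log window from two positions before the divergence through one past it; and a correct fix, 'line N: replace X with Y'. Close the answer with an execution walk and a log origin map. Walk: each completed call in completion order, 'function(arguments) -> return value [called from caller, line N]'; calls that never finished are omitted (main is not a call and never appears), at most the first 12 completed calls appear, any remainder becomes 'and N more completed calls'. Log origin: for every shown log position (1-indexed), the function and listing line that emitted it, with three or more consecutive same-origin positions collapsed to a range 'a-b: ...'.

Answer: the defect is in rank_cells at line 36.
The tell: The two runs log identically and part ways only at the printed values.
Call chain: main -> rank_cells(37, 5) (called at line 47).
First divergence: none; the two logs match at every position.
Execution walk:
  sum_active([10, 7, 8, 12]) -> 37  [called from main, line 42]
  shape_report([10, 7, 8, 12], 10) -> 1  [called from main, line 43]
  bind_quota(37, 36) -> 37  [called from verify_load, line 31]
  verify_load(37, 1) -> 37  [called from main, line 45]
  rank_cells(37, 5) -> 32  [called from main, line 47]
Log origins:
  1 — sum_active, line 2
  2 — sum_active, line 6
  3 — shape_report, line 10
  4 — shape_report, line 15
  5 — main, line 44
  6 — verify_load, line 28
  7 — bind_quota, line 19
  8 — main, line 46
  9 — rank_cells, line 34
A correct fix: line 36: replace `-` with `//`.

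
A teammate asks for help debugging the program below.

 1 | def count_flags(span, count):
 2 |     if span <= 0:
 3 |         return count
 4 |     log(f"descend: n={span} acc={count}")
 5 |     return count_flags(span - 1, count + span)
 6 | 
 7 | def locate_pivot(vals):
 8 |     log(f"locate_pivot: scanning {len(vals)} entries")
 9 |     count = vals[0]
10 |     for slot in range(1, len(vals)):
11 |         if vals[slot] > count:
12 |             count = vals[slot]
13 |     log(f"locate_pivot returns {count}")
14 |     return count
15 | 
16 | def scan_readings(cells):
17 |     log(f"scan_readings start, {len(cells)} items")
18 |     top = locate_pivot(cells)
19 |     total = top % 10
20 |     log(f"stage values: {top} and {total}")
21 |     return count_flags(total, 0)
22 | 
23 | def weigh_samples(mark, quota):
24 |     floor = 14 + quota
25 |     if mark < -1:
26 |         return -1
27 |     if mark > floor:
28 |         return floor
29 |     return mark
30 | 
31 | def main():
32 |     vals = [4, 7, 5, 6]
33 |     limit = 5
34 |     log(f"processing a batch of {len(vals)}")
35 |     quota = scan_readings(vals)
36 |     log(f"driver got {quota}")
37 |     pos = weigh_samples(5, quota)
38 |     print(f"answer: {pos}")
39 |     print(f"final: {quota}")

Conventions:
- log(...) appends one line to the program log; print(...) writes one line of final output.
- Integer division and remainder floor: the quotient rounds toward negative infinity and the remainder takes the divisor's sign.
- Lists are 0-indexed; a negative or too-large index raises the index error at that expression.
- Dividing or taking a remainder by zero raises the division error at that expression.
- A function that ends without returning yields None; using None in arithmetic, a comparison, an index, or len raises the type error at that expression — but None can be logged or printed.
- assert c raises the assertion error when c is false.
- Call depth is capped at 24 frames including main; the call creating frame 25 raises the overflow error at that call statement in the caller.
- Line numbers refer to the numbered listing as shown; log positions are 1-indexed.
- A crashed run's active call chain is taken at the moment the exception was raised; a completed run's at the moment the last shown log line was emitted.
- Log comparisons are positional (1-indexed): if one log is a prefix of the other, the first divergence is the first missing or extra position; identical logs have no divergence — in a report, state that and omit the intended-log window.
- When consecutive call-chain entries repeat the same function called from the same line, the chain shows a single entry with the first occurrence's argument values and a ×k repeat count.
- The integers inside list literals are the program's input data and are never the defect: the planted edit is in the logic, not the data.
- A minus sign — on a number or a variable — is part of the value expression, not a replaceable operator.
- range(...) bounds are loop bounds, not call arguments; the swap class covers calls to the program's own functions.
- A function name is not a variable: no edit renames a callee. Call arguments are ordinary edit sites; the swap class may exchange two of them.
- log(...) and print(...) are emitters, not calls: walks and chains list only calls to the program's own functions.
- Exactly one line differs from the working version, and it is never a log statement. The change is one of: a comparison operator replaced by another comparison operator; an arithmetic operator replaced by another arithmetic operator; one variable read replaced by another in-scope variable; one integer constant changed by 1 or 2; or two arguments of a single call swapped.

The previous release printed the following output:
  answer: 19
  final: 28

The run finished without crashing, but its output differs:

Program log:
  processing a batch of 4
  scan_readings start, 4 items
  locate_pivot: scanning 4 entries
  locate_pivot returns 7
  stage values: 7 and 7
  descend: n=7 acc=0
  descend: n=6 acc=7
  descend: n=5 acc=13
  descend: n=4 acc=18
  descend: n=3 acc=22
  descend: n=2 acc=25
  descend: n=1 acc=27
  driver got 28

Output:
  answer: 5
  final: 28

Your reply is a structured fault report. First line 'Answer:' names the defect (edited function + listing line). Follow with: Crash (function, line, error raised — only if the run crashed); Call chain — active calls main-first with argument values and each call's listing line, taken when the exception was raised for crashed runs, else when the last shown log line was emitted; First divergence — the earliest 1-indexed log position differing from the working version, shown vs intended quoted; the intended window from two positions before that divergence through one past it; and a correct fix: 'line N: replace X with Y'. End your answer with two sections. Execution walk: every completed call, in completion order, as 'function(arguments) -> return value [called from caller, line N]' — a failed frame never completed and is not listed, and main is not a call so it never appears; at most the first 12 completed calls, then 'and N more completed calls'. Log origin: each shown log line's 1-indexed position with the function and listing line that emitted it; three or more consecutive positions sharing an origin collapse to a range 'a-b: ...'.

Answer: the defect is in main at line 37.
The tell: No log line changed; the fault shows up purely in the output.
Call chain: main.
First divergence: none — the logs agree in full.
Execution walk:
  locate_pivot([4, 7, 5, 6]) -> 7  [called from scan_readings, line 18]
  count_flags(0, 28) -> 28  [called from count_flags, line 5]
  count_flags(1, 27) -> 28  [called from count_flags, line 5]
  count_flags(2, 25) -> 28  [called from count_flags, line 5]
  count_flags(3, 22) -> 28  [called from count_flags, line 5]
  count_flags(4, 18) -> 28  [called from count_flags, line 5]
  count_flags(5, 13) -> 28  [called from count_flags, line 5]
  count_flags(6, 7) -> 28  [called from count_flags, line 5]
  count_flags(7, 0) -> 28  [called from scan_readings, line 21]
  scan_readings([4, 7, 5, 6]) -> 28  [called from main, line 35]
  weigh_samples(5, 28) -> 5  [called from main, line 37]
Log origin:
  1: logged in main at line 34
  2: logged in scan_readings at line 17
  3: logged in locate_pivot at line 8
  4: logged in locate_pivot at line 13
  5: logged in scan_readings at line 20
  6-12: logged in count_flags at line 4
  13: logged in main at line 36
A correct fix: line 37: replace `weigh_samples(5, quota)` with `weigh_samples(quota, 5)`.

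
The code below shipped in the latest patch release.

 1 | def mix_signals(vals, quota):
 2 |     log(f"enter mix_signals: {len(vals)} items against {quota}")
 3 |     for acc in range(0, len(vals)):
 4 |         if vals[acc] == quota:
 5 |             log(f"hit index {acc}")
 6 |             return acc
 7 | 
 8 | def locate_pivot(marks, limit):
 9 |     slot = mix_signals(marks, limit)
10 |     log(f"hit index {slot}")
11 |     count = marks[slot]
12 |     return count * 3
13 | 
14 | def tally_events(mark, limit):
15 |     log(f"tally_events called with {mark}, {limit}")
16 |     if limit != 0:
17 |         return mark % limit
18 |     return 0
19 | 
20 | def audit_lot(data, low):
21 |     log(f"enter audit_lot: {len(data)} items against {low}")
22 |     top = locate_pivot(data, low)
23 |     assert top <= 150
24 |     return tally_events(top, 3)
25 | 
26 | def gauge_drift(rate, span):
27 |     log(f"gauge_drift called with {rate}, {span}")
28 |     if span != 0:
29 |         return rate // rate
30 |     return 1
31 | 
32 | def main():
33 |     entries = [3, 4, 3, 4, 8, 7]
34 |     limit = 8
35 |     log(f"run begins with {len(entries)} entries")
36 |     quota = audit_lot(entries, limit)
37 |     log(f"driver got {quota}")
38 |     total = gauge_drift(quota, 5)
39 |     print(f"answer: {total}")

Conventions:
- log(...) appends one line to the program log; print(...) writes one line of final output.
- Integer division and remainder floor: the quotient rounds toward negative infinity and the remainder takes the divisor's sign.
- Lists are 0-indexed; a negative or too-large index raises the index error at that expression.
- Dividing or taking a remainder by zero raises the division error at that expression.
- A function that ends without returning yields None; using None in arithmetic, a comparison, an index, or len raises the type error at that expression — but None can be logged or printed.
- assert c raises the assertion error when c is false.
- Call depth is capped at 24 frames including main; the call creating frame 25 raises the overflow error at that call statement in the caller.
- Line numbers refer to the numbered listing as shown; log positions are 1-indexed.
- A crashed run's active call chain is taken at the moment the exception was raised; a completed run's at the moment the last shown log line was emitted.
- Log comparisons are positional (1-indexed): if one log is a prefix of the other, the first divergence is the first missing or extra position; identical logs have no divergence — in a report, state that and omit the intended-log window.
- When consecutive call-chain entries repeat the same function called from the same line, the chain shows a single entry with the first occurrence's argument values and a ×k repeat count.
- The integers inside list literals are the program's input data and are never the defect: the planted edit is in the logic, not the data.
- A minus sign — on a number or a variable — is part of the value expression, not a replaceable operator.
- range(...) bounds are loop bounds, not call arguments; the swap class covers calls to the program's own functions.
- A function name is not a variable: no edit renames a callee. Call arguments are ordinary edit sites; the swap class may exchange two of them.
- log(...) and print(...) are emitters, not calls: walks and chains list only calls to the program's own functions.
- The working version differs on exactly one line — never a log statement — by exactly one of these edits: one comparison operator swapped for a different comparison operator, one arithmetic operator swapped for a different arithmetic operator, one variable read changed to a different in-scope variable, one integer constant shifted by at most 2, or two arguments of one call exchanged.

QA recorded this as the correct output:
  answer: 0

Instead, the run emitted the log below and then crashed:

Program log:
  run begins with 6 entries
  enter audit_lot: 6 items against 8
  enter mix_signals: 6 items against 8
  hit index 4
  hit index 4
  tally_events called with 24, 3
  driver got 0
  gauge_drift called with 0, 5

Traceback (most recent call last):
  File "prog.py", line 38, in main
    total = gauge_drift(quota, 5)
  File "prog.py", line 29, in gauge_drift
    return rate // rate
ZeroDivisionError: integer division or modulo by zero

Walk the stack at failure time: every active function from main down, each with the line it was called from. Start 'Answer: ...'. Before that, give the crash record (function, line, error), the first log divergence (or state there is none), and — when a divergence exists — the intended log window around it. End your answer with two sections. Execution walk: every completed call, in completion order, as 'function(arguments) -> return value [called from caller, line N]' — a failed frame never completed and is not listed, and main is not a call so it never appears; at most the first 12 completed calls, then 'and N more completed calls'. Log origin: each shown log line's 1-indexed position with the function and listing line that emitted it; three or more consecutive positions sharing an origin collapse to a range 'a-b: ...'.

Answer: main -> gauge_drift (called at line 38).
Key observation: The log gives no warning — it matches the intended run right up to the abort.
Crash: gauge_drift, line 29, ZeroDivisionError.
First divergence: none (the log streams are identical).
Execution walk:
  mix_signals([3, 4, 3, 4, 8, 7], 8) -> 4  [called from locate_pivot, line 9]
  locate_pivot([3, 4, 3, 4, 8, 7], 8) -> 24  [called from audit_lot, line 22]
  tally_events(24, 3) -> 0  [called from audit_lot, line 24]
  audit_lot([3, 4, 3, 4, 8, 7], 8) -> 0  [called from main, line 36]
Log origin:
  1 — main, line 35
  2 — audit_lot, line 21
  3 — mix_signals, line 2
  4 — mix_signals, line 5
  5 — locate_pivot, line 10
  6 — tally_events, line 15
  7 — main, line 37
  8 — gauge_drift, line 27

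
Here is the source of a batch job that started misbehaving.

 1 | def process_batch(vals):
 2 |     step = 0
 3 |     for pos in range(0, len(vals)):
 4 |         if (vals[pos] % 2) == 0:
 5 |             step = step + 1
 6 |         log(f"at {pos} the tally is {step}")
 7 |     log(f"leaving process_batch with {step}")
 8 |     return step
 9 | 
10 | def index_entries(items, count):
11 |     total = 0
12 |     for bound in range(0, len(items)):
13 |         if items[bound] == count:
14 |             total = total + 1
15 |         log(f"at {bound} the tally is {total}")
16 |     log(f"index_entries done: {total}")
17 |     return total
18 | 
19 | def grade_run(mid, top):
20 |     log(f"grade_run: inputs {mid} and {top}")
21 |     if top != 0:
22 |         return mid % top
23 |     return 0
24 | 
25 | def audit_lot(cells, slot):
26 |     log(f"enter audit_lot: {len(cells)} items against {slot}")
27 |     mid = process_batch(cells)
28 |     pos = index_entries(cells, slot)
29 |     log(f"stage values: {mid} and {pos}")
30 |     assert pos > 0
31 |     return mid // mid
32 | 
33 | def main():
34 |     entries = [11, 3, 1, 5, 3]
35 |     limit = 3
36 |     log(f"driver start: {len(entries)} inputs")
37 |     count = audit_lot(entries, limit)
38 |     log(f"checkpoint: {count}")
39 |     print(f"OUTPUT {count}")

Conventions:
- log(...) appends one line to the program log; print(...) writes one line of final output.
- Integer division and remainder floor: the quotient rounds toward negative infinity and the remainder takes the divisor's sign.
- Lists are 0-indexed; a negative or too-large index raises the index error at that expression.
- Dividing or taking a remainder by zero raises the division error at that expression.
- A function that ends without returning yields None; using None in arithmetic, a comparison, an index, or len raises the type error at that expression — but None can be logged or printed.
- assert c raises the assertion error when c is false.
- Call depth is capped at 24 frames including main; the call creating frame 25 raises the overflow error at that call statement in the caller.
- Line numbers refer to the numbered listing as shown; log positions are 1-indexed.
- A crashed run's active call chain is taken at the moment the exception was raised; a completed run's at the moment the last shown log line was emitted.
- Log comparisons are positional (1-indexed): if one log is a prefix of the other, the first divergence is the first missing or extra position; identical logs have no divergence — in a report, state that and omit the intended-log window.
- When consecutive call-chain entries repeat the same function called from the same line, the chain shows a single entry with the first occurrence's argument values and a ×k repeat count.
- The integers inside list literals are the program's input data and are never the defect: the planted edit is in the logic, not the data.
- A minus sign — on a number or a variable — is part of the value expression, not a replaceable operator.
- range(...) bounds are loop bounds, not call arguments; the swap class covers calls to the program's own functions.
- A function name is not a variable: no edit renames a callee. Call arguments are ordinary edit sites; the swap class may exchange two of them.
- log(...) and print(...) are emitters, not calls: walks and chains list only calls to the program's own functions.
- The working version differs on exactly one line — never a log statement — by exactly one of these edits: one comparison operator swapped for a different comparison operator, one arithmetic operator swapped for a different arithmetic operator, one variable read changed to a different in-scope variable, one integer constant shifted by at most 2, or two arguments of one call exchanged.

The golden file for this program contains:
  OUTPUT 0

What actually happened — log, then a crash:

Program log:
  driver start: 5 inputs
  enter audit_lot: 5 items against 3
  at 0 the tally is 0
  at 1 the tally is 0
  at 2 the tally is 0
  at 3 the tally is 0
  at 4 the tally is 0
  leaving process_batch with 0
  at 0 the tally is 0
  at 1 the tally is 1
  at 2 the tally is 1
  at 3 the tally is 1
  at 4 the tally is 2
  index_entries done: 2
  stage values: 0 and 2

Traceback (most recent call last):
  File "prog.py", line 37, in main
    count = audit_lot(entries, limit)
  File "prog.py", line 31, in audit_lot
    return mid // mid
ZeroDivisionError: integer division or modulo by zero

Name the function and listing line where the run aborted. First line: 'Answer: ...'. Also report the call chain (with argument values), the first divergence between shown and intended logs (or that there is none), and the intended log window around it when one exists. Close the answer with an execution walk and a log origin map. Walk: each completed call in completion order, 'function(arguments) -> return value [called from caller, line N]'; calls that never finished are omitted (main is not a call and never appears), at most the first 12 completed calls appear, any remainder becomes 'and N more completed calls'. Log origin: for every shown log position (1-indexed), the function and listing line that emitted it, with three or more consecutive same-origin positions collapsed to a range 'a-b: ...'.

Answer: the error was raised in audit_lot, line 31.
Key fact: Only 15 log lines were emitted before the run died; the intended continuation was 'checkpoint: 0'.
Call chain: main -> audit_lot([11, 3, 1, 5, 3], 3) (called at line 37).
First divergence: position 16 (shown log ended at 15 lines; the working version continues: 'checkpoint: 0').
Intended log window:
  14: index_entries done: 2
  15: stage values: 0 and 2
  16: checkpoint: 0
Execution walk:
  process_batch([11, 3, 1, 5, 3]) -> 0  [called from audit_lot, line 27]
  index_entries([11, 3, 1, 5, 3], 3) -> 2  [called from audit_lot, line 28]
Origin of each log line:
  1: from main, line 36
  2: from audit_lot, line 26
  3-7: from process_batch, line 6
  8: from process_batch, line 7
  9-13: from index_entries, line 15
  14: from index_entries, line 16
  15: from audit_lot, line 29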